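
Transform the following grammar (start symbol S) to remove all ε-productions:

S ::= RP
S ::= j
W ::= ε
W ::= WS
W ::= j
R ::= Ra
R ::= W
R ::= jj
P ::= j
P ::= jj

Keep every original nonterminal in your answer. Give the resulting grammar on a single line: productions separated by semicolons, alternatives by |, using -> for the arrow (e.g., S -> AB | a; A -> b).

Nullable set: {R, W}.
S -> RP: R nullable, giving P | RP.
R -> Ra: R nullable, giving Ra | a.
R -> W: W nullable, giving W.
Drop W -> ε.
W -> WS: W nullable, giving S | WS.
Unchanged (no nullable symbols): S -> j; P -> j; P -> jj; R -> jj; W -> j.

S -> P | j | RP; P -> j | jj; R -> W | a | Ra | jj; W -> S | j | WS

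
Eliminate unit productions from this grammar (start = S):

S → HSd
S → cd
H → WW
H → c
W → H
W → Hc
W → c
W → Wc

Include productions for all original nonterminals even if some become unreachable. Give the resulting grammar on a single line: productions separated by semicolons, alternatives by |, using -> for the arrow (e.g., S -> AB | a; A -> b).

S -> cd | HSd; H -> c | WW; W -> c | Hc | WW | Wc

Unit productions: W->H.
Unit pairs (A ⇒* B via units): (W,H).
S: inherits non-unit rules of {S} → HSd | cd.
H: inherits non-unit rules of {H} → WW | c.
W: inherits non-unit rules of {H, W} → Hc | WW | Wc | c.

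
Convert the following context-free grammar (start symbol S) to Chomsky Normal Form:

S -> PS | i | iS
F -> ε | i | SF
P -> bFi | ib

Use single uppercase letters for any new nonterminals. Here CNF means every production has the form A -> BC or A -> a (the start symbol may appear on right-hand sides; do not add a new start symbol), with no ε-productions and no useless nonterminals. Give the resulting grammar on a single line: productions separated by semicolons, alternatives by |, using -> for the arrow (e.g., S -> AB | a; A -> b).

S -> i | AS | PS; A -> i; B -> b; C -> FA; F -> i | AS | PS | SF; P -> AB | BA | BC

Nullable: {F}; after ε-elimination: S -> i | PS | iS; F -> S | i | SF; P -> bi | ib | bFi.
After unit-elimination: S -> i | PS | iS; F -> i | PS | SF | iS; P -> bi | ib | bFi.
TERM: introduce B -> b, A -> i and substitute in every rule of length ≥2.
BIN: P -> BFA becomes P -> BC, C -> FA.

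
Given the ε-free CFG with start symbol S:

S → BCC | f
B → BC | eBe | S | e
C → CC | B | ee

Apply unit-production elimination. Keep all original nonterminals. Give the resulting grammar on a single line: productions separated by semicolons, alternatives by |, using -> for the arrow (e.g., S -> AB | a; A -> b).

S -> f | BCC; B -> e | f | BC | BCC | eBe; C -> e | f | BC | CC | ee | BCC | eBe

Unit productions: B->S, C->B.
Unit pairs (A ⇒* B via units): (B,S), (C,B), (C,S).
S: inherits non-unit rules of {S} → BCC | f.
B: inherits non-unit rules of {B, S} → BC | BCC | e | eBe | f.
C: inherits non-unit rules of {B, C, S} → BC | BCC | CC | e | eBe | ee | f.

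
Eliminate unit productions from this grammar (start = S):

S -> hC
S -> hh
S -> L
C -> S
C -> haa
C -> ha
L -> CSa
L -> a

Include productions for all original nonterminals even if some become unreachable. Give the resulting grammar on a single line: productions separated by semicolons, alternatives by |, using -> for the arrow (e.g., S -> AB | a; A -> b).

Unit productions: C->S, S->L.
Unit pairs (A ⇒* B via units): (C,L), (C,S), (S,L).
S: inherits non-unit rules of {L, S} → CSa | a | hC | hh.
C: inherits non-unit rules of {C, L, S} → CSa | a | hC | ha | haa | hh.
L: inherits non-unit rules of {L} → CSa | a.

S -> a | hC | hh | CSa; C -> a | hC | ha | hh | CSa | haa; L -> a | CSa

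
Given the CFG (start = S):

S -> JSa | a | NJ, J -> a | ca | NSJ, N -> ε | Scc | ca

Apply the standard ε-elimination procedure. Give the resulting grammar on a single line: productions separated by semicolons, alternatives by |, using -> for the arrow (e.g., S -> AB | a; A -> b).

Nullable set: {N}.
S -> NJ: N nullable, giving J | NJ.
J -> NSJ: N nullable, giving NSJ | SJ.
Drop N -> ε.
Unchanged (no nullable symbols): S -> JSa; S -> a; J -> a; J -> ca; N -> Scc; N -> ca.

S -> J | a | NJ | JSa; J -> a | SJ | ca | NSJ; N -> ca | Scc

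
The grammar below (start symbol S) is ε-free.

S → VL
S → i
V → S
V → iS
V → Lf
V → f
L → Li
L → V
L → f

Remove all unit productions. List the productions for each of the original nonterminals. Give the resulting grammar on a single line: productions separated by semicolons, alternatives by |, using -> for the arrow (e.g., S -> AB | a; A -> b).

S -> i | VL; L -> f | i | Lf | Li | VL | iS; V -> f | i | Lf | VL | iS

Unit productions: L->V, V->S.
Unit pairs (A ⇒* B via units): (L,S), (L,V), (V,S).
S: inherits non-unit rules of {S} → VL | i.
L: inherits non-unit rules of {L, S, V} → Lf | Li | VL | f | i | iS.
V: inherits non-unit rules of {S, V} → Lf | VL | f | i | iS.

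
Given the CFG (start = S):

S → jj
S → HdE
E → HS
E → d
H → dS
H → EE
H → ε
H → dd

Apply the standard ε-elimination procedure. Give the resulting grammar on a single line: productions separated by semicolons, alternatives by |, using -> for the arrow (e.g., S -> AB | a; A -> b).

S -> dE | jj | HdE; E -> S | d | HS; H -> EE | dS | dd

Nullable set: {H}.
S -> HdE: H nullable, giving HdE | dE.
E -> HS: H nullable, giving HS | S.
Drop H -> ε.
Unchanged (no nullable symbols): S -> jj; E -> d; H -> EE; H -> dS; H -> dd.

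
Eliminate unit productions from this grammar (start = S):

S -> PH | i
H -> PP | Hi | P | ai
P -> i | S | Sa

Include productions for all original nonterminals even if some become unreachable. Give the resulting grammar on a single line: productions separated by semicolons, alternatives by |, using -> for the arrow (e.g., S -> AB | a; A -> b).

Unit productions: H->P, P->S.
Unit pairs (A ⇒* B via units): (H,P), (H,S), (P,S).
S: inherits non-unit rules of {S} → PH | i.
H: inherits non-unit rules of {H, P, S} → Hi | PH | PP | Sa | ai | i.
P: inherits non-unit rules of {P, S} → PH | Sa | i.

S -> i | PH; H -> i | Hi | PH | PP | Sa | ai; P -> i | PH | Sa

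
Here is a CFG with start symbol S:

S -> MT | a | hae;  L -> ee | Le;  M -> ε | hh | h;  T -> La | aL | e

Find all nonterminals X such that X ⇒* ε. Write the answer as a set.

Directly nullable (have an ε-rule): {M}.
Not nullable: L, S, T — each has a terminal in every rule's right-hand side or depends on a non-nullable symbol.

{M}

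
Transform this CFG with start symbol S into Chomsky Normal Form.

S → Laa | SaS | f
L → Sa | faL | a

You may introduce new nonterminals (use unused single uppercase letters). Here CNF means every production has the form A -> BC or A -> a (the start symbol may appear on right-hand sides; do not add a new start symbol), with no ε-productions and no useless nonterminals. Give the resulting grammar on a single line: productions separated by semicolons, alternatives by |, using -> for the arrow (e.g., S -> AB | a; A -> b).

No ε-productions.
No unit productions to eliminate.
TERM: introduce A -> a, B -> f and substitute in every rule of length ≥2.
BIN: L -> BAL becomes L -> BC, C -> AL; S -> LAA becomes S -> LD, D -> AA; S -> SAS becomes S -> SE, E -> AS.

S -> f | LD | SE; A -> a; B -> f; C -> AL; D -> AA; E -> AS; L -> a | BC | SA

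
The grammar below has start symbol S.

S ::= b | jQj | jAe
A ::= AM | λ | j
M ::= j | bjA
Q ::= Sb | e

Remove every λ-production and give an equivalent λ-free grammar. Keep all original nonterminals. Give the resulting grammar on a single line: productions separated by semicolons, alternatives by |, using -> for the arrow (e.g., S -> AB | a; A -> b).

S -> b | je | jAe | jQj; A -> M | j | AM; M -> j | bj | bjA; Q -> e | Sb

Nullable set: {A}.
S -> jAe: A nullable, giving jAe | je.
Drop A -> λ.
A -> AM: A nullable, giving AM | M.
M -> bjA: A nullable, giving bj | bjA.
Unchanged (no nullable symbols): S -> b; S -> jQj; A -> j; M -> j; Q -> Sb; Q -> e.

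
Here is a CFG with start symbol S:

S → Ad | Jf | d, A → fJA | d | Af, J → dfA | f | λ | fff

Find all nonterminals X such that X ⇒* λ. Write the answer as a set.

{J}

Directly nullable (have an ε-rule): {J}.
Not nullable: A, S — each has a terminal in every rule's right-hand side or depends on a non-nullable symbol.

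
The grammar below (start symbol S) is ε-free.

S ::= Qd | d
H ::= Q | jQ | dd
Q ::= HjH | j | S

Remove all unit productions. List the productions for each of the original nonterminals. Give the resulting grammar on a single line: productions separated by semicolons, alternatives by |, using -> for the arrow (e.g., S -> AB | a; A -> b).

Unit productions: H->Q, Q->S.
Unit pairs (A ⇒* B via units): (H,Q), (H,S), (Q,S).
S: inherits non-unit rules of {S} → Qd | d.
H: inherits non-unit rules of {H, Q, S} → HjH | Qd | d | dd | j | jQ.
Q: inherits non-unit rules of {Q, S} → HjH | Qd | d | j.

S -> d | Qd; H -> d | j | Qd | dd | jQ | HjH; Q -> d | j | Qd | HjH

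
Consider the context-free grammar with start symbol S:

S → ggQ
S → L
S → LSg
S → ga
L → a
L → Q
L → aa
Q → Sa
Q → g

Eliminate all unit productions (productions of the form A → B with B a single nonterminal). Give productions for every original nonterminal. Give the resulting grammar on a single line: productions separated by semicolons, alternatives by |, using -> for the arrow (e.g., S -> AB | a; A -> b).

S -> a | g | Sa | aa | ga | LSg | ggQ; L -> a | g | Sa | aa; Q -> g | Sa

Unit productions: L->Q, S->L.
Unit pairs (A ⇒* B via units): (L,Q), (S,L), (S,Q).
S: inherits non-unit rules of {L, Q, S} → LSg | Sa | a | aa | g | ga | ggQ.
L: inherits non-unit rules of {L, Q} → Sa | a | aa | g.
Q: inherits non-unit rules of {Q} → Sa | g.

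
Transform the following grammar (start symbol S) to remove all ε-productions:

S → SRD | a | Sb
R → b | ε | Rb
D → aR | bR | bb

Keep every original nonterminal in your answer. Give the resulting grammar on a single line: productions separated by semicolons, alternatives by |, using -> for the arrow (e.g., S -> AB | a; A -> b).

S -> a | SD | Sb | SRD; D -> a | b | aR | bR | bb; R -> b | Rb

Nullable set: {R}.
S -> SRD: R nullable, giving SD | SRD.
D -> aR: R nullable, giving a | aR.
D -> bR: R nullable, giving b | bR.
Drop R -> ε.
R -> Rb: R nullable, giving Rb | b.
Unchanged (no nullable symbols): S -> Sb; S -> a; D -> bb; R -> b.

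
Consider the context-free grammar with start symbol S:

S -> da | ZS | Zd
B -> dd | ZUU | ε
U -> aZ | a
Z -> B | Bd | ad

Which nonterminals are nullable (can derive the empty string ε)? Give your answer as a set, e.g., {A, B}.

Directly nullable (have an ε-rule): {B}.
Z is nullable via Z -> B (every symbol on the right is already known nullable).
Not nullable: S, U — each has a terminal in every rule's right-hand side or depends on a non-nullable symbol.

{B, Z}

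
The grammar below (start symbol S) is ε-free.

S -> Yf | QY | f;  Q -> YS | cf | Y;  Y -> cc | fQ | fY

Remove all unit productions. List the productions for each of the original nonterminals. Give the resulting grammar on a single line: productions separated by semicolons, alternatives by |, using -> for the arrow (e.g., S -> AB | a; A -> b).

Unit productions: Q->Y.
Unit pairs (A ⇒* B via units): (Q,Y).
S: inherits non-unit rules of {S} → QY | Yf | f.
Q: inherits non-unit rules of {Q, Y} → YS | cc | cf | fQ | fY.
Y: inherits non-unit rules of {Y} → cc | fQ | fY.

S -> f | QY | Yf; Q -> YS | cc | cf | fQ | fY; Y -> cc | fQ | fY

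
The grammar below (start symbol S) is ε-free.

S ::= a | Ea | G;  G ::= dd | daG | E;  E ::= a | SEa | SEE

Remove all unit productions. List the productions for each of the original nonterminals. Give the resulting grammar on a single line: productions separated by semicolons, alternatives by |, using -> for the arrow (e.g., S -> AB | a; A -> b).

S -> a | Ea | dd | SEE | SEa | daG; E -> a | SEE | SEa; G -> a | dd | SEE | SEa | daG

Unit productions: G->E, S->G.
Unit pairs (A ⇒* B via units): (G,E), (S,E), (S,G).
S: inherits non-unit rules of {E, G, S} → Ea | SEE | SEa | a | daG | dd.
E: inherits non-unit rules of {E} → SEE | SEa | a.
G: inherits non-unit rules of {E, G} → SEE | SEa | a | daG | dd.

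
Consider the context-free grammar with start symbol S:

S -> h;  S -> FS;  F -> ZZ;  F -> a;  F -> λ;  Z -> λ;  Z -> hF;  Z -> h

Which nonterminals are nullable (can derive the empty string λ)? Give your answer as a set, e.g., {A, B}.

{F, Z}

Directly nullable (have an ε-rule): {F, Z}.
Not nullable: S — each has a terminal in every rule's right-hand side or depends on a non-nullable symbol.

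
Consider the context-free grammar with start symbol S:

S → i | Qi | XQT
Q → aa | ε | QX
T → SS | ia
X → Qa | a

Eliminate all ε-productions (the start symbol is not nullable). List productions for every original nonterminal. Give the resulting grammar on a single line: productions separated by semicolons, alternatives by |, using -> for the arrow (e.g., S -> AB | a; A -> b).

Nullable set: {Q}.
S -> Qi: Q nullable, giving Qi | i.
S -> XQT: Q nullable, giving XQT | XT.
Drop Q -> ε.
Q -> QX: Q nullable, giving QX | X.
X -> Qa: Q nullable, giving Qa | a.
Unchanged (no nullable symbols): S -> i; Q -> aa; T -> SS; T -> ia; X -> a.

S -> i | Qi | XT | XQT; Q -> X | QX | aa; T -> SS | ia; X -> a | Qa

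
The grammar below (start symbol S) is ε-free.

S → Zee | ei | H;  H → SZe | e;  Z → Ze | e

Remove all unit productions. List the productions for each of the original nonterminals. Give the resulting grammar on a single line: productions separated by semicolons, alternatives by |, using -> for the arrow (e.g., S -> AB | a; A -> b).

S -> e | ei | SZe | Zee; H -> e | SZe; Z -> e | Ze

Unit productions: S->H.
Unit pairs (A ⇒* B via units): (S,H).
S: inherits non-unit rules of {H, S} → SZe | Zee | e | ei.
H: inherits non-unit rules of {H} → SZe | e.
Z: inherits non-unit rules of {Z} → Ze | e.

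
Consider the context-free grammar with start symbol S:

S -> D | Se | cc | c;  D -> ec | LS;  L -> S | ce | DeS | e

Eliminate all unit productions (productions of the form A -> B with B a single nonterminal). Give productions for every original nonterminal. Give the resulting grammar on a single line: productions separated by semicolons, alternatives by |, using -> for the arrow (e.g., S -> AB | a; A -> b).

Unit productions: L->S, S->D.
Unit pairs (A ⇒* B via units): (L,D), (L,S), (S,D).
S: inherits non-unit rules of {D, S} → LS | Se | c | cc | ec.
D: inherits non-unit rules of {D} → LS | ec.
L: inherits non-unit rules of {D, L, S} → DeS | LS | Se | c | cc | ce | e | ec.

S -> c | LS | Se | cc | ec; D -> LS | ec; L -> c | e | LS | Se | cc | ce | ec | DeS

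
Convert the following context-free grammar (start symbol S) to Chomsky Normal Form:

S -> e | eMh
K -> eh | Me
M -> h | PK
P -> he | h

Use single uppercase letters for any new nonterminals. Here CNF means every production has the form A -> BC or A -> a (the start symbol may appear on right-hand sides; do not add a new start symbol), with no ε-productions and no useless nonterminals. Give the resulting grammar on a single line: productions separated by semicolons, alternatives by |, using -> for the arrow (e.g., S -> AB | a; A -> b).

No ε-productions.
No unit productions to eliminate.
TERM: introduce A -> e, B -> h and substitute in every rule of length ≥2.
BIN: S -> AMB becomes S -> AC, C -> MB.

S -> e | AC; A -> e; B -> h; C -> MB; K -> AB | MA; M -> h | PK; P -> h | BA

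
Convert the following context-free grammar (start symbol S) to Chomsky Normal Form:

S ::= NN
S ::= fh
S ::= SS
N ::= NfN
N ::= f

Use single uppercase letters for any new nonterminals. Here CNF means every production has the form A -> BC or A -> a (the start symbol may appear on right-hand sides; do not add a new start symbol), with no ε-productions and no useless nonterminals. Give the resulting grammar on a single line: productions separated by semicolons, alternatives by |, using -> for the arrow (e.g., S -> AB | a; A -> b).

No ε-productions.
No unit productions to eliminate.
TERM: introduce A -> f, B -> h and substitute in every rule of length ≥2.
BIN: N -> NAN becomes N -> NC, C -> AN.

S -> AB | NN | SS; A -> f; B -> h; C -> AN; N -> f | NC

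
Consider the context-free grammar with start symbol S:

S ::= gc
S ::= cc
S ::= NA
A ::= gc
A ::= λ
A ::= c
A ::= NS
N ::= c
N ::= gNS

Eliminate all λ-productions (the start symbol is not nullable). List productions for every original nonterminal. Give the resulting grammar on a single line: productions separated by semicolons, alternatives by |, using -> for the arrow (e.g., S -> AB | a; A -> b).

Nullable set: {A}.
S -> NA: A nullable, giving N | NA.
Drop A -> λ.
Unchanged (no nullable symbols): S -> cc; S -> gc; A -> NS; A -> c; A -> gc; N -> c; N -> gNS.

S -> N | NA | cc | gc; A -> c | NS | gc; N -> c | gNS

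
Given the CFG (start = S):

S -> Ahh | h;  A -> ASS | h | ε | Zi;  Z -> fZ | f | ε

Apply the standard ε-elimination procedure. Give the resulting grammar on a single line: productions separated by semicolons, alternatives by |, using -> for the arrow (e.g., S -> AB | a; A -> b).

Nullable set: {A, Z}.
S -> Ahh: A nullable, giving Ahh | hh.
Drop A -> ε.
A -> ASS: A nullable, giving ASS | SS.
A -> Zi: Z nullable, giving Zi | i.
Drop Z -> ε.
Z -> fZ: Z nullable, giving f | fZ.
Unchanged (no nullable symbols): S -> h; A -> h; Z -> f.

S -> h | hh | Ahh; A -> h | i | SS | Zi | ASS; Z -> f | fZ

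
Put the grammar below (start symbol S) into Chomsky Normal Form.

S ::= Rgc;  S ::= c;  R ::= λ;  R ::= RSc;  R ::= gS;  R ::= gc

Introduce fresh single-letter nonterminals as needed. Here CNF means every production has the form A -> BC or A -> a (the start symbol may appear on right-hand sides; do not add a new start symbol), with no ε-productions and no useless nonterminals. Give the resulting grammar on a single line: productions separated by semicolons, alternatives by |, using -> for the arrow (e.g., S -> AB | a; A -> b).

S -> c | BA | RD; A -> c; B -> g; C -> SA; D -> BA; R -> BA | BS | RC | SA

Nullable: {R}; after ε-elimination: S -> c | gc | Rgc; R -> Sc | gS | gc | RSc.
No unit productions to eliminate.
TERM: introduce A -> c, B -> g and substitute in every rule of length ≥2.
BIN: R -> RSA becomes R -> RC, C -> SA; S -> RBA becomes S -> RD, D -> BA.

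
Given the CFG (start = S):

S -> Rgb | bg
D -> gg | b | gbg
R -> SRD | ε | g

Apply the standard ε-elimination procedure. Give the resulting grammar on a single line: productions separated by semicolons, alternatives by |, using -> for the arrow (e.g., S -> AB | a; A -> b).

S -> bg | gb | Rgb; D -> b | gg | gbg; R -> g | SD | SRD

Nullable set: {R}.
S -> Rgb: R nullable, giving Rgb | gb.
Drop R -> ε.
R -> SRD: R nullable, giving SD | SRD.
Unchanged (no nullable symbols): S -> bg; D -> b; D -> gbg; D -> gg; R -> g.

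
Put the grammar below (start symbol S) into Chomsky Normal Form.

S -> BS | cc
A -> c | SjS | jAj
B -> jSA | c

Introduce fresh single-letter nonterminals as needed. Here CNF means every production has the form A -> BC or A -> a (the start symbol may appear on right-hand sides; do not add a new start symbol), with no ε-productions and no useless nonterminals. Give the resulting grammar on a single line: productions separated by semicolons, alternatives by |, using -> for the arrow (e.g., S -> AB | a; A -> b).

No ε-productions.
No unit productions to eliminate.
TERM: introduce D -> c, C -> j and substitute in every rule of length ≥2.
BIN: A -> CAC becomes A -> CE, E -> AC; A -> SCS becomes A -> SF, F -> CS; B -> CSA becomes B -> CG, G -> SA.

S -> BS | DD; A -> c | CE | SF; B -> c | CG; C -> j; D -> c; E -> AC; F -> CS; G -> SA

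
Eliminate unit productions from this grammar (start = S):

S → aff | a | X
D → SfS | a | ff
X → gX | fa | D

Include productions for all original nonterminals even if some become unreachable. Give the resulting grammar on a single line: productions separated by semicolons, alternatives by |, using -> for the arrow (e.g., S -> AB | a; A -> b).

Unit productions: S->X, X->D.
Unit pairs (A ⇒* B via units): (S,D), (S,X), (X,D).
S: inherits non-unit rules of {D, S, X} → SfS | a | aff | fa | ff | gX.
D: inherits non-unit rules of {D} → SfS | a | ff.
X: inherits non-unit rules of {D, X} → SfS | a | fa | ff | gX.

S -> a | fa | ff | gX | SfS | aff; D -> a | ff | SfS; X -> a | fa | ff | gX | SfS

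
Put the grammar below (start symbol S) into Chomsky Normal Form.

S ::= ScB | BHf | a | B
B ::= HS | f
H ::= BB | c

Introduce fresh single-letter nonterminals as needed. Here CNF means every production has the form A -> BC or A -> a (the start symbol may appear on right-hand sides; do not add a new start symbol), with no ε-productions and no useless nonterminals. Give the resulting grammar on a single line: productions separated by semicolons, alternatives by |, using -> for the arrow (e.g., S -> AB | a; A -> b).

S -> a | f | BD | HS | SE; A -> f; B -> f | HS; C -> c; D -> HA; E -> CB; H -> c | BB

No ε-productions.
After unit-elimination: S -> a | f | HS | BHf | ScB; B -> f | HS; H -> c | BB.
TERM: introduce C -> c, A -> f and substitute in every rule of length ≥2.
BIN: S -> BHA becomes S -> BD, D -> HA; S -> SCB becomes S -> SE, E -> CB.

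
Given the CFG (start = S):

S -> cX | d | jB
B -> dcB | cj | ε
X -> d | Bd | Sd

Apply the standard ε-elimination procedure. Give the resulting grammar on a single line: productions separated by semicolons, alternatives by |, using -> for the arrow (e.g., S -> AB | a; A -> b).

Nullable set: {B}.
S -> jB: B nullable, giving j | jB.
Drop B -> ε.
B -> dcB: B nullable, giving dc | dcB.
X -> Bd: B nullable, giving Bd | d.
Unchanged (no nullable symbols): S -> cX; S -> d; B -> cj; X -> Sd; X -> d.

S -> d | j | cX | jB; B -> cj | dc | dcB; X -> d | Bd | Sd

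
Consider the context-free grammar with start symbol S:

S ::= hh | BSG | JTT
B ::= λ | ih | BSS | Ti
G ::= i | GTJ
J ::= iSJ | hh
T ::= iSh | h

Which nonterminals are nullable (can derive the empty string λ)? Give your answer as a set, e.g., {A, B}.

{B}

Directly nullable (have an ε-rule): {B}.
Not nullable: G, J, S, T — each has a terminal in every rule's right-hand side or depends on a non-nullable symbol.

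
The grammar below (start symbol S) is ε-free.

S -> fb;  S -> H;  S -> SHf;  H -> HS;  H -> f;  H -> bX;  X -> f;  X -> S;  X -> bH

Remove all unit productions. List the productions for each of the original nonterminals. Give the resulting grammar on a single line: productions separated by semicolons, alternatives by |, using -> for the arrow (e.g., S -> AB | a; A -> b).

Unit productions: S->H, X->S.
Unit pairs (A ⇒* B via units): (S,H), (X,H), (X,S).
S: inherits non-unit rules of {H, S} → HS | SHf | bX | f | fb.
H: inherits non-unit rules of {H} → HS | bX | f.
X: inherits non-unit rules of {H, S, X} → HS | SHf | bH | bX | f | fb.

S -> f | HS | bX | fb | SHf; H -> f | HS | bX; X -> f | HS | bH | bX | fb | SHf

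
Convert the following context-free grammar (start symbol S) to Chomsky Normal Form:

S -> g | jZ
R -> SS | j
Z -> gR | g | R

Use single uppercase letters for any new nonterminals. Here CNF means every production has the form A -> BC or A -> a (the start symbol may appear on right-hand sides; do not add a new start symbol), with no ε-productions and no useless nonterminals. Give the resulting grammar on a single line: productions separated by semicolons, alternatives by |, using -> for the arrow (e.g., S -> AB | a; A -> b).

No ε-productions.
After unit-elimination: S -> g | jZ; R -> j | SS; Z -> g | j | SS | gR.
TERM: introduce B -> g, A -> j and substitute in every rule of length ≥2.

S -> g | AZ; A -> j; B -> g; R -> j | SS; Z -> g | j | BR | SS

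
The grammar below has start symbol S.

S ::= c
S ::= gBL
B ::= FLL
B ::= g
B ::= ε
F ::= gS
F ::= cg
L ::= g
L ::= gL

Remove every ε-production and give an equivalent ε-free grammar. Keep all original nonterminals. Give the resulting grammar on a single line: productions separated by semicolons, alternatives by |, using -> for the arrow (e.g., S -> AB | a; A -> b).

Nullable set: {B}.
S -> gBL: B nullable, giving gBL | gL.
Drop B -> ε.
Unchanged (no nullable symbols): S -> c; B -> FLL; B -> g; F -> cg; F -> gS; L -> g; L -> gL.

S -> c | gL | gBL; B -> g | FLL; F -> cg | gS; L -> g | gL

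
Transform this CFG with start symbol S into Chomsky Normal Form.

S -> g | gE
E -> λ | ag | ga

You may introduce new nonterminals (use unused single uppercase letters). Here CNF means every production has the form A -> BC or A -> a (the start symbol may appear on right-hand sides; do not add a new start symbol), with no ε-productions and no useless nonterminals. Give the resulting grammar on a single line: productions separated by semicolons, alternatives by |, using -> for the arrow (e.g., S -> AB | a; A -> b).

S -> g | BE; A -> a; B -> g; E -> AB | BA

Nullable: {E}; after ε-elimination: S -> g | gE; E -> ag | ga.
No unit productions to eliminate.
TERM: introduce A -> a, B -> g and substitute in every rule of length ≥2.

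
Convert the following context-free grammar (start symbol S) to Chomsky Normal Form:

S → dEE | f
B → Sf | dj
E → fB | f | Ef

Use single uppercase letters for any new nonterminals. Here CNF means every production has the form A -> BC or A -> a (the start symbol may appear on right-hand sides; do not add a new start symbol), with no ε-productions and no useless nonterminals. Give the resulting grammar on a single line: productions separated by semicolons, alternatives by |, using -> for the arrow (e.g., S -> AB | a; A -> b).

S -> f | CF; A -> f; B -> CD | SA; C -> d; D -> j; E -> f | AB | EA; F -> EE

No ε-productions.
No unit productions to eliminate.
TERM: introduce C -> d, A -> f, D -> j and substitute in every rule of length ≥2.
BIN: S -> CEE becomes S -> CF, F -> EE.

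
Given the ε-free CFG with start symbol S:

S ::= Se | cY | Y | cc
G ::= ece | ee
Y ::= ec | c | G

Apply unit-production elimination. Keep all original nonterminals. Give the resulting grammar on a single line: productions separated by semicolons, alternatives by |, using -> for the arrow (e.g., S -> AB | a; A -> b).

Unit productions: S->Y, Y->G.
Unit pairs (A ⇒* B via units): (S,G), (S,Y), (Y,G).
S: inherits non-unit rules of {G, S, Y} → Se | c | cY | cc | ec | ece | ee.
G: inherits non-unit rules of {G} → ece | ee.
Y: inherits non-unit rules of {G, Y} → c | ec | ece | ee.

S -> c | Se | cY | cc | ec | ee | ece; G -> ee | ece; Y -> c | ec | ee | ece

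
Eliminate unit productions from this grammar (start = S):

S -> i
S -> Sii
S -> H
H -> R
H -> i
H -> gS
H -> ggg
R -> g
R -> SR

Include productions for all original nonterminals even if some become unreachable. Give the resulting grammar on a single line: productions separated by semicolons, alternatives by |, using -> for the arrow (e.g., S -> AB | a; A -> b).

Unit productions: H->R, S->H.
Unit pairs (A ⇒* B via units): (H,R), (S,H), (S,R).
S: inherits non-unit rules of {H, R, S} → SR | Sii | g | gS | ggg | i.
H: inherits non-unit rules of {H, R} → SR | g | gS | ggg | i.
R: inherits non-unit rules of {R} → SR | g.

S -> g | i | SR | gS | Sii | ggg; H -> g | i | SR | gS | ggg; R -> g | SR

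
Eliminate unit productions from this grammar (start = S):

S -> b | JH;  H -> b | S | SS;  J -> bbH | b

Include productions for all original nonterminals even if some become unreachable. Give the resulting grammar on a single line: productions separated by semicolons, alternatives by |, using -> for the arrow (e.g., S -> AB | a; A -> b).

Unit productions: H->S.
Unit pairs (A ⇒* B via units): (H,S).
S: inherits non-unit rules of {S} → JH | b.
H: inherits non-unit rules of {H, S} → JH | SS | b.
J: inherits non-unit rules of {J} → b | bbH.

S -> b | JH; H -> b | JH | SS; J -> b | bbH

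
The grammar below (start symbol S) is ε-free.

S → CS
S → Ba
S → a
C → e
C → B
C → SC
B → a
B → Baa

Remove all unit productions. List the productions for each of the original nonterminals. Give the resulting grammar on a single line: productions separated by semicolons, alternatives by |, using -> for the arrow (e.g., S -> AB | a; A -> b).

S -> a | Ba | CS; B -> a | Baa; C -> a | e | SC | Baa

Unit productions: C->B.
Unit pairs (A ⇒* B via units): (C,B).
S: inherits non-unit rules of {S} → Ba | CS | a.
B: inherits non-unit rules of {B} → Baa | a.
C: inherits non-unit rules of {B, C} → Baa | SC | a | e.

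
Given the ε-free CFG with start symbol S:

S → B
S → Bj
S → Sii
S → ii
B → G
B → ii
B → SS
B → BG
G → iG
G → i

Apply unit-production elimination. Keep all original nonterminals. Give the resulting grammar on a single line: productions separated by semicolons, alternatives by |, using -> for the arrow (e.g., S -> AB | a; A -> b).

Unit productions: B->G, S->B.
Unit pairs (A ⇒* B via units): (B,G), (S,B), (S,G).
S: inherits non-unit rules of {B, G, S} → BG | Bj | SS | Sii | i | iG | ii.
B: inherits non-unit rules of {B, G} → BG | SS | i | iG | ii.
G: inherits non-unit rules of {G} → i | iG.

S -> i | BG | Bj | SS | iG | ii | Sii; B -> i | BG | SS | iG | ii; G -> i | iG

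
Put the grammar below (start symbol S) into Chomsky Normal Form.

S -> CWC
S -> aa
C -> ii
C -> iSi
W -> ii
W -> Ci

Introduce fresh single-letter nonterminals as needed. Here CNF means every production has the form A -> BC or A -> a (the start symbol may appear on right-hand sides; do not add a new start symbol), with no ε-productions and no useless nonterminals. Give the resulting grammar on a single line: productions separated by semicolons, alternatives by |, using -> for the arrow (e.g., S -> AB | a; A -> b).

S -> BB | CE; A -> i; B -> a; C -> AA | AD; D -> SA; E -> WC; W -> AA | CA

No ε-productions.
No unit productions to eliminate.
TERM: introduce B -> a, A -> i and substitute in every rule of length ≥2.
BIN: C -> ASA becomes C -> AD, D -> SA; S -> CWC becomes S -> CE, E -> WC.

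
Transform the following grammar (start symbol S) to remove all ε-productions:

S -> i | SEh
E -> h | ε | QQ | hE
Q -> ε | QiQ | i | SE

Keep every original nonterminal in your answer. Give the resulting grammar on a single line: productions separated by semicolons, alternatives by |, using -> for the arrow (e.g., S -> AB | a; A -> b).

S -> i | Sh | SEh; E -> Q | h | QQ | hE; Q -> S | i | Qi | SE | iQ | QiQ

Nullable set: {E, Q}.
S -> SEh: E nullable, giving SEh | Sh.
Drop E -> ε.
E -> QQ: Q, Q nullable, giving Q | QQ.
E -> hE: E nullable, giving h | hE.
Drop Q -> ε.
Q -> QiQ: Q, Q nullable, giving Qi | QiQ | i | iQ.
Q -> SE: E nullable, giving S | SE.
Unchanged (no nullable symbols): S -> i; E -> h; Q -> i.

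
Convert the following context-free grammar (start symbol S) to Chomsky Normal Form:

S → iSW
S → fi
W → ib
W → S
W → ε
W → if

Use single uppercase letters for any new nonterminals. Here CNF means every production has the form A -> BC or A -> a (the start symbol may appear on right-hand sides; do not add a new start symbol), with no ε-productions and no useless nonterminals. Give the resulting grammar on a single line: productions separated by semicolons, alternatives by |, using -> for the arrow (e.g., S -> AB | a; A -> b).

S -> AB | BD | BS; A -> f; B -> i; C -> b; D -> SW; E -> SW; W -> AB | BA | BC | BE | BS

Nullable: {W}; after ε-elimination: S -> fi | iS | iSW; W -> S | ib | if.
After unit-elimination: S -> fi | iS | iSW; W -> fi | iS | ib | if | iSW.
TERM: introduce C -> b, A -> f, B -> i and substitute in every rule of length ≥2.
BIN: S -> BSW becomes S -> BD, D -> SW; W -> BSW becomes W -> BE, E -> SW.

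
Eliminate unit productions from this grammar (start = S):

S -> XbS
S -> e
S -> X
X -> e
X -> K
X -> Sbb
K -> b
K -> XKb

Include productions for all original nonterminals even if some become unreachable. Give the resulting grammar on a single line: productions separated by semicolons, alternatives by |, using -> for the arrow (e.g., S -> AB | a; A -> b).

Unit productions: S->X, X->K.
Unit pairs (A ⇒* B via units): (S,K), (S,X), (X,K).
S: inherits non-unit rules of {K, S, X} → Sbb | XKb | XbS | b | e.
K: inherits non-unit rules of {K} → XKb | b.
X: inherits non-unit rules of {K, X} → Sbb | XKb | b | e.

S -> b | e | Sbb | XKb | XbS; K -> b | XKb; X -> b | e | Sbb | XKb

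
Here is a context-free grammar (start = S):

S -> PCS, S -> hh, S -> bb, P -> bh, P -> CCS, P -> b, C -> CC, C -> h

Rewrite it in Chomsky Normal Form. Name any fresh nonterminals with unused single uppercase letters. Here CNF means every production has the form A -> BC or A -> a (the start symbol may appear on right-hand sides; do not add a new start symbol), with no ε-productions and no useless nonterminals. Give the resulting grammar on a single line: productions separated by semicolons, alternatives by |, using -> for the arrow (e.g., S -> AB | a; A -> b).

No ε-productions.
No unit productions to eliminate.
TERM: introduce A -> b, B -> h and substitute in every rule of length ≥2.
BIN: P -> CCS becomes P -> CD, D -> CS; S -> PCS becomes S -> PE, E -> CS.

S -> AA | BB | PE; A -> b; B -> h; C -> h | CC; D -> CS; E -> CS; P -> b | AB | CD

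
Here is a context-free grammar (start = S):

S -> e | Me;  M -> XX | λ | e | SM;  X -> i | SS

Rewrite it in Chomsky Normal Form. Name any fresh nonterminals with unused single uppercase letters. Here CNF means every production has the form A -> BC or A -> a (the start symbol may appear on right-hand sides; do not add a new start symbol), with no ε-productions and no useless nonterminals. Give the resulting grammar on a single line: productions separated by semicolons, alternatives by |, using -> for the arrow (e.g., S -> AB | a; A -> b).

S -> e | MA; A -> e; M -> e | MA | SM | XX; X -> i | SS

Nullable: {M}; after ε-elimination: S -> e | Me; M -> S | e | SM | XX; X -> i | SS.
After unit-elimination: S -> e | Me; M -> e | Me | SM | XX; X -> i | SS.
TERM: introduce A -> e and substitute in every rule of length ≥2.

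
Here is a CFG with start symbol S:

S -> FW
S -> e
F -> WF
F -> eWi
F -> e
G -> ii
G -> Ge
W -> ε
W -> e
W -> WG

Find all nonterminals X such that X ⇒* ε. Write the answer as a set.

{W}

Directly nullable (have an ε-rule): {W}.
Not nullable: F, G, S — each has a terminal in every rule's right-hand side or depends on a non-nullable symbol.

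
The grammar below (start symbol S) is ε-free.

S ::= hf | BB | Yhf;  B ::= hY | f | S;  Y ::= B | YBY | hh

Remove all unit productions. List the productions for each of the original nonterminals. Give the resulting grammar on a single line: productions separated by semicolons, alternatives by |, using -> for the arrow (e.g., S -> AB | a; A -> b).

Unit productions: B->S, Y->B.
Unit pairs (A ⇒* B via units): (B,S), (Y,B), (Y,S).
S: inherits non-unit rules of {S} → BB | Yhf | hf.
B: inherits non-unit rules of {B, S} → BB | Yhf | f | hY | hf.
Y: inherits non-unit rules of {B, S, Y} → BB | YBY | Yhf | f | hY | hf | hh.

S -> BB | hf | Yhf; B -> f | BB | hY | hf | Yhf; Y -> f | BB | hY | hf | hh | YBY | Yhf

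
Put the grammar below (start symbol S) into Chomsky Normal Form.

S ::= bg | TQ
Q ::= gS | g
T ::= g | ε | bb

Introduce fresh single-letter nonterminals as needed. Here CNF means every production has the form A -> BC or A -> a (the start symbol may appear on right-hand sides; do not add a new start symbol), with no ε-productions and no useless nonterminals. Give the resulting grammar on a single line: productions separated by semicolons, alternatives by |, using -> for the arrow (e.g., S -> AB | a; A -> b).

Nullable: {T}; after ε-elimination: S -> Q | TQ | bg; Q -> g | gS; T -> g | bb.
After unit-elimination: S -> g | TQ | bg | gS; Q -> g | gS; T -> g | bb.
TERM: introduce B -> b, A -> g and substitute in every rule of length ≥2.

S -> g | AS | BA | TQ; A -> g; B -> b; Q -> g | AS; T -> g | BB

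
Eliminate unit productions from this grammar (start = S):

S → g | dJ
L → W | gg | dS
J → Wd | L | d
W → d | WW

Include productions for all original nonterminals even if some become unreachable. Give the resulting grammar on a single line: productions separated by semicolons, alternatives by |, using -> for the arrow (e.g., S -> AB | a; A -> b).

Unit productions: J->L, L->W.
Unit pairs (A ⇒* B via units): (J,L), (J,W), (L,W).
S: inherits non-unit rules of {S} → dJ | g.
J: inherits non-unit rules of {J, L, W} → WW | Wd | d | dS | gg.
L: inherits non-unit rules of {L, W} → WW | d | dS | gg.
W: inherits non-unit rules of {W} → WW | d.

S -> g | dJ; J -> d | WW | Wd | dS | gg; L -> d | WW | dS | gg; W -> d | WW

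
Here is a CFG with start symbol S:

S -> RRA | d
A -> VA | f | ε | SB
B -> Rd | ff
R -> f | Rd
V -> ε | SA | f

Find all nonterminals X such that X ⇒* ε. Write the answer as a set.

Directly nullable (have an ε-rule): {A, V}.
Not nullable: B, R, S — each has a terminal in every rule's right-hand side or depends on a non-nullable symbol.

{A, V}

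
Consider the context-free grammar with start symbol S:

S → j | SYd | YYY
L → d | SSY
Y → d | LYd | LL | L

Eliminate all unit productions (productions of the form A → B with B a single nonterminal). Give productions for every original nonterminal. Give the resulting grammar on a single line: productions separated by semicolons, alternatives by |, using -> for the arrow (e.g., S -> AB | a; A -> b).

Unit productions: Y->L.
Unit pairs (A ⇒* B via units): (Y,L).
S: inherits non-unit rules of {S} → SYd | YYY | j.
L: inherits non-unit rules of {L} → SSY | d.
Y: inherits non-unit rules of {L, Y} → LL | LYd | SSY | d.

S -> j | SYd | YYY; L -> d | SSY; Y -> d | LL | LYd | SSY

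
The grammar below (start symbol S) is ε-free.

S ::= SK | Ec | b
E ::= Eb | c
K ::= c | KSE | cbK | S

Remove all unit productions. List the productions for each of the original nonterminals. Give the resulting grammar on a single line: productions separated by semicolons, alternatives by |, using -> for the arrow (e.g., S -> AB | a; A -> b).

S -> b | Ec | SK; E -> c | Eb; K -> b | c | Ec | SK | KSE | cbK

Unit productions: K->S.
Unit pairs (A ⇒* B via units): (K,S).
S: inherits non-unit rules of {S} → Ec | SK | b.
E: inherits non-unit rules of {E} → Eb | c.
K: inherits non-unit rules of {K, S} → Ec | KSE | SK | b | c | cbK.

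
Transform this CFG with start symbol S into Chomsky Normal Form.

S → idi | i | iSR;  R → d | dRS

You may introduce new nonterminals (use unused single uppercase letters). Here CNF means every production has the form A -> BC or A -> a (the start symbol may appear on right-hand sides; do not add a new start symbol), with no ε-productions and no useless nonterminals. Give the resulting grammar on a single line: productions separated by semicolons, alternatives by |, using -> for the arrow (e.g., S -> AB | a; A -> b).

S -> i | BD | BE; A -> d; B -> i; C -> RS; D -> AB; E -> SR; R -> d | AC

No ε-productions.
No unit productions to eliminate.
TERM: introduce A -> d, B -> i and substitute in every rule of length ≥2.
BIN: R -> ARS becomes R -> AC, C -> RS; S -> BAB becomes S -> BD, D -> AB; S -> BSR becomes S -> BE, E -> SR.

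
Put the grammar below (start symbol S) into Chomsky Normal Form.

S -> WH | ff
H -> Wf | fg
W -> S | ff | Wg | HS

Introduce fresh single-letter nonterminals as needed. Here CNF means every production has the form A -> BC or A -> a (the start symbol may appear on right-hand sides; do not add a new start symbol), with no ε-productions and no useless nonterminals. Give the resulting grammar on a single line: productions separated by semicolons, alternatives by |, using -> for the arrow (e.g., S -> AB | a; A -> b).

S -> AA | WH; A -> f; B -> g; H -> AB | WA; W -> AA | HS | WB | WH

No ε-productions.
After unit-elimination: S -> WH | ff; H -> Wf | fg; W -> HS | WH | Wg | ff.
TERM: introduce A -> f, B -> g and substitute in every rule of length ≥2.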